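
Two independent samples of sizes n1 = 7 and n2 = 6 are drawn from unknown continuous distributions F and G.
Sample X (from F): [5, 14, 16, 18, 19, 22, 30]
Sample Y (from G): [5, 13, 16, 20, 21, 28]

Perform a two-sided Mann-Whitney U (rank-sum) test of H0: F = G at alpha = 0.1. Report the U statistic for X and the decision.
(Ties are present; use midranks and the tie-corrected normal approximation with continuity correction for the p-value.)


Step 1: Combine and sort all 13 observations; assign midranks.
sorted (value, group): (5,X), (5,Y), (13,Y), (14,X), (16,X), (16,Y), (18,X), (19,X), (20,Y), (21,Y), (22,X), (28,Y), (30,X)
ranks: 5->1.5, 5->1.5, 13->3, 14->4, 16->5.5, 16->5.5, 18->7, 19->8, 20->9, 21->10, 22->11, 28->12, 30->13
Step 2: Rank sum for X: R1 = 1.5 + 4 + 5.5 + 7 + 8 + 11 + 13 = 50.
Step 3: U_X = R1 - n1(n1+1)/2 = 50 - 7*8/2 = 50 - 28 = 22.
       U_Y = n1*n2 - U_X = 42 - 22 = 20.
Step 4: Ties are present, so use the tie-corrected normal approximation (with continuity correction) for the p-value.
Step 5: p-value = 0.942900; compare to alpha = 0.1. fail to reject H0.

U_X = 22, p = 0.942900, fail to reject H0 at alpha = 0.1.


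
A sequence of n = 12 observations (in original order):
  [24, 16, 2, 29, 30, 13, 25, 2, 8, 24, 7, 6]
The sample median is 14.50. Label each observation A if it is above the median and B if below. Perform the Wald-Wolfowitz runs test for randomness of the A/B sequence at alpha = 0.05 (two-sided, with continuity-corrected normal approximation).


Step 1: Compute median = 14.50; label A = above, B = below.
Labels in order: AABAABABBABB  (n_A = 6, n_B = 6)
Step 2: Count runs R = 8.
Step 3: Under H0 (random ordering), E[R] = 2*n_A*n_B/(n_A+n_B) + 1 = 2*6*6/12 + 1 = 7.0000.
        Var[R] = 2*n_A*n_B*(2*n_A*n_B - n_A - n_B) / ((n_A+n_B)^2 * (n_A+n_B-1)) = 4320/1584 = 2.7273.
        SD[R] = 1.6514.
Step 4: Continuity-corrected z = (R - 0.5 - E[R]) / SD[R] = (8 - 0.5 - 7.0000) / 1.6514 = 0.3028.
Step 5: Two-sided p-value via normal approximation = 2*(1 - Phi(|z|)) = 0.762069.
Step 6: alpha = 0.05. fail to reject H0.

R = 8, z = 0.3028, p = 0.762069, fail to reject H0.


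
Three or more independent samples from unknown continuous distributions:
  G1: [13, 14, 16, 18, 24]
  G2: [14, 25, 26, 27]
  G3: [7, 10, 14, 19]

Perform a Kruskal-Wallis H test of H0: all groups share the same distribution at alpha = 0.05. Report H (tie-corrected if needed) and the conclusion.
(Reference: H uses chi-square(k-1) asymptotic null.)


Step 1: Combine all N = 13 observations and assign midranks.
sorted (value, group, rank): (7,G3,1), (10,G3,2), (13,G1,3), (14,G1,5), (14,G2,5), (14,G3,5), (16,G1,7), (18,G1,8), (19,G3,9), (24,G1,10), (25,G2,11), (26,G2,12), (27,G2,13)
Step 2: Sum ranks within each group.
R_1 = 33 (n_1 = 5)
R_2 = 41 (n_2 = 4)
R_3 = 17 (n_3 = 4)
Step 3: H = 12/(N(N+1)) * sum(R_i^2/n_i) - 3(N+1)
     = 12/(13*14) * (33^2/5 + 41^2/4 + 17^2/4) - 3*14
     = 0.065934 * 710.3 - 42
     = 4.832967.
Step 4: Ties present; correction factor C = 1 - 24/(13^3 - 13) = 0.989011. Corrected H = 4.832967 / 0.989011 = 4.886667.
Step 5: Under H0, H ~ chi^2(2); p-value = 0.086871.
Step 6: alpha = 0.05. fail to reject H0.

H = 4.8867, df = 2, p = 0.086871, fail to reject H0.


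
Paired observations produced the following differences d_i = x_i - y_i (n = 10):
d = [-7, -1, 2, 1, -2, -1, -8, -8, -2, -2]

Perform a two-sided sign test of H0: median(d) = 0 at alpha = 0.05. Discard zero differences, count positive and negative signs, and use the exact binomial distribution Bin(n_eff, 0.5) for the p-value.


Step 1: Discard zero differences. Original n = 10; n_eff = number of nonzero differences = 10.
Nonzero differences (with sign): -7, -1, +2, +1, -2, -1, -8, -8, -2, -2
Step 2: Count signs: positive = 2, negative = 8.
Step 3: Under H0: P(positive) = 0.5, so the number of positives S ~ Bin(10, 0.5).
Step 4: Two-sided exact p-value = sum of Bin(10,0.5) probabilities at or below the observed probability = 0.109375.
Step 5: alpha = 0.05. fail to reject H0.

n_eff = 10, pos = 2, neg = 8, p = 0.109375, fail to reject H0.


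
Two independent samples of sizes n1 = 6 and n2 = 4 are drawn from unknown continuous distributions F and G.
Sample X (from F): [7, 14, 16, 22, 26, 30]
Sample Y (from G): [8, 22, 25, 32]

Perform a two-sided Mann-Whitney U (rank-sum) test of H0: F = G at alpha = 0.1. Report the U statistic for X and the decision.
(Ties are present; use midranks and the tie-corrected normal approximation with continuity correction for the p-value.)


Step 1: Combine and sort all 10 observations; assign midranks.
sorted (value, group): (7,X), (8,Y), (14,X), (16,X), (22,X), (22,Y), (25,Y), (26,X), (30,X), (32,Y)
ranks: 7->1, 8->2, 14->3, 16->4, 22->5.5, 22->5.5, 25->7, 26->8, 30->9, 32->10
Step 2: Rank sum for X: R1 = 1 + 3 + 4 + 5.5 + 8 + 9 = 30.5.
Step 3: U_X = R1 - n1(n1+1)/2 = 30.5 - 6*7/2 = 30.5 - 21 = 9.5.
       U_Y = n1*n2 - U_X = 24 - 9.5 = 14.5.
Step 4: Ties are present, so use the tie-corrected normal approximation (with continuity correction) for the p-value.
Step 5: p-value = 0.668870; compare to alpha = 0.1. fail to reject H0.

U_X = 9.5, p = 0.668870, fail to reject H0 at alpha = 0.1.


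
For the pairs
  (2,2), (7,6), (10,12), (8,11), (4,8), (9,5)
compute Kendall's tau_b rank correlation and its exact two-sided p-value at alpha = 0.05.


Step 1: Enumerate the 15 unordered pairs (i,j) with i<j and classify each by sign(x_j-x_i) * sign(y_j-y_i).
  (1,2):dx=+5,dy=+4->C; (1,3):dx=+8,dy=+10->C; (1,4):dx=+6,dy=+9->C; (1,5):dx=+2,dy=+6->C
  (1,6):dx=+7,dy=+3->C; (2,3):dx=+3,dy=+6->C; (2,4):dx=+1,dy=+5->C; (2,5):dx=-3,dy=+2->D
  (2,6):dx=+2,dy=-1->D; (3,4):dx=-2,dy=-1->C; (3,5):dx=-6,dy=-4->C; (3,6):dx=-1,dy=-7->C
  (4,5):dx=-4,dy=-3->C; (4,6):dx=+1,dy=-6->D; (5,6):dx=+5,dy=-3->D
Step 2: C = 11, D = 4, total pairs = 15.
Step 3: tau = (C - D)/(n(n-1)/2) = (11 - 4)/15 = 0.466667.
Step 4: Exact two-sided p-value (enumerate n! = 720 permutations of y under H0): p = 0.272222.
Step 5: alpha = 0.05. fail to reject H0.

tau_b = 0.4667 (C=11, D=4), p = 0.272222, fail to reject H0.


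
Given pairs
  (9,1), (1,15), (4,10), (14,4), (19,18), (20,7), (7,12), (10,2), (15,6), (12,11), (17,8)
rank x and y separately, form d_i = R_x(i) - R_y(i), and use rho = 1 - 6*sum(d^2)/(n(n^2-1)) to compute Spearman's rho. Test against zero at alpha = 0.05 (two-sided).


Step 1: Rank x and y separately (midranks; no ties here).
rank(x): 9->4, 1->1, 4->2, 14->7, 19->10, 20->11, 7->3, 10->5, 15->8, 12->6, 17->9
rank(y): 1->1, 15->10, 10->7, 4->3, 18->11, 7->5, 12->9, 2->2, 6->4, 11->8, 8->6
Step 2: d_i = R_x(i) - R_y(i); compute d_i^2.
  (4-1)^2=9, (1-10)^2=81, (2-7)^2=25, (7-3)^2=16, (10-11)^2=1, (11-5)^2=36, (3-9)^2=36, (5-2)^2=9, (8-4)^2=16, (6-8)^2=4, (9-6)^2=9
sum(d^2) = 242.
Step 3: rho = 1 - 6*242 / (11*(11^2 - 1)) = 1 - 1452/1320 = -0.100000.
Step 4: Under H0, t = rho * sqrt((n-2)/(1-rho^2)) = -0.3015 ~ t(9).
Step 5: Two-sided p-value from the t-distribution with 9 df = 0.769875.
Step 6: alpha = 0.05. fail to reject H0.

rho = -0.1000, p = 0.769875, fail to reject H0 at alpha = 0.05.


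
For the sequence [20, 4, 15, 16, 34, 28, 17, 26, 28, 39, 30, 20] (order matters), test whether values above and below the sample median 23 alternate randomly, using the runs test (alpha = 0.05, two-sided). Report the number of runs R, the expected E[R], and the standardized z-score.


Step 1: Compute median = 23; label A = above, B = below.
Labels in order: BBBBAABAAAAB  (n_A = 6, n_B = 6)
Step 2: Count runs R = 5.
Step 3: Under H0 (random ordering), E[R] = 2*n_A*n_B/(n_A+n_B) + 1 = 2*6*6/12 + 1 = 7.0000.
        Var[R] = 2*n_A*n_B*(2*n_A*n_B - n_A - n_B) / ((n_A+n_B)^2 * (n_A+n_B-1)) = 4320/1584 = 2.7273.
        SD[R] = 1.6514.
Step 4: Continuity-corrected z = (R + 0.5 - E[R]) / SD[R] = (5 + 0.5 - 7.0000) / 1.6514 = -0.9083.
Step 5: Two-sided p-value via normal approximation = 2*(1 - Phi(|z|)) = 0.363722.
Step 6: alpha = 0.05. fail to reject H0.

R = 5, z = -0.9083, p = 0.363722, fail to reject H0.


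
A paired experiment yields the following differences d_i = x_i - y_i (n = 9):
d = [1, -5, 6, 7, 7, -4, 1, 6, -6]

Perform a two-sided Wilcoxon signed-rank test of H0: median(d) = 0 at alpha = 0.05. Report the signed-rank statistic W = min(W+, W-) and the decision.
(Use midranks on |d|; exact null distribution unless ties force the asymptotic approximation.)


Step 1: Drop any zero differences (none here) and take |d_i|.
|d| = [1, 5, 6, 7, 7, 4, 1, 6, 6]
Step 2: Midrank |d_i| (ties get averaged ranks).
ranks: |1|->1.5, |5|->4, |6|->6, |7|->8.5, |7|->8.5, |4|->3, |1|->1.5, |6|->6, |6|->6
Step 3: Attach original signs; sum ranks with positive sign and with negative sign.
W+ = 1.5 + 6 + 8.5 + 8.5 + 1.5 + 6 = 32
W- = 4 + 3 + 6 = 13
(Check: W+ + W- = 45 should equal n(n+1)/2 = 45.)
Step 4: Test statistic W = min(W+, W-) = 13.
Step 5: Ties in |d|, so use the tie-corrected normal approximation.
        E[W] = n(n+1)/4 = 9*10/4 = 22.5.
        Tie groups: |d|=1 (t=2), |d|=6 (t=3), |d|=7 (t=2); sum(t^3 - t) = 36.
        Var[W] = n(n+1)(2n+1)/24 - sum(t^3-t)/48 = 1710/24 - 36/48 = 70.5.
        z = (W - E[W]) / sqrt(Var[W]) = (13 - 22.5) / 8.3964 = -1.1314.
        Two-sided p = 2*Phi(z) = 0.257873.
Step 6: alpha = 0.05. fail to reject H0.

W+ = 32, W- = 13, W = min = 13, p = 0.257873, fail to reject H0.


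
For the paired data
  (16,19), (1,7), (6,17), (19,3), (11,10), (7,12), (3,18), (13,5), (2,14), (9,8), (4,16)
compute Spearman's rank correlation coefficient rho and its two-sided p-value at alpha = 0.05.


Step 1: Rank x and y separately (midranks; no ties here).
rank(x): 16->10, 1->1, 6->5, 19->11, 11->8, 7->6, 3->3, 13->9, 2->2, 9->7, 4->4
rank(y): 19->11, 7->3, 17->9, 3->1, 10->5, 12->6, 18->10, 5->2, 14->7, 8->4, 16->8
Step 2: d_i = R_x(i) - R_y(i); compute d_i^2.
  (10-11)^2=1, (1-3)^2=4, (5-9)^2=16, (11-1)^2=100, (8-5)^2=9, (6-6)^2=0, (3-10)^2=49, (9-2)^2=49, (2-7)^2=25, (7-4)^2=9, (4-8)^2=16
sum(d^2) = 278.
Step 3: rho = 1 - 6*278 / (11*(11^2 - 1)) = 1 - 1668/1320 = -0.263636.
Step 4: Under H0, t = rho * sqrt((n-2)/(1-rho^2)) = -0.8199 ~ t(9).
Step 5: Two-sided p-value from the t-distribution with 9 df = 0.433441.
Step 6: alpha = 0.05. fail to reject H0.

rho = -0.2636, p = 0.433441, fail to reject H0 at alpha = 0.05.


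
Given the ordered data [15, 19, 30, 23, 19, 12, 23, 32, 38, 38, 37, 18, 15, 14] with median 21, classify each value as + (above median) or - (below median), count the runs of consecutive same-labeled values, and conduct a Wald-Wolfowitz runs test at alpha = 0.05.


Step 1: Compute median = 21; label A = above, B = below.
Labels in order: BBAABBAAAAABBB  (n_A = 7, n_B = 7)
Step 2: Count runs R = 5.
Step 3: Under H0 (random ordering), E[R] = 2*n_A*n_B/(n_A+n_B) + 1 = 2*7*7/14 + 1 = 8.0000.
        Var[R] = 2*n_A*n_B*(2*n_A*n_B - n_A - n_B) / ((n_A+n_B)^2 * (n_A+n_B-1)) = 8232/2548 = 3.2308.
        SD[R] = 1.7974.
Step 4: Continuity-corrected z = (R + 0.5 - E[R]) / SD[R] = (5 + 0.5 - 8.0000) / 1.7974 = -1.3909.
Step 5: Two-sided p-value via normal approximation = 2*(1 - Phi(|z|)) = 0.164264.
Step 6: alpha = 0.05. fail to reject H0.

R = 5, z = -1.3909, p = 0.164264, fail to reject H0.


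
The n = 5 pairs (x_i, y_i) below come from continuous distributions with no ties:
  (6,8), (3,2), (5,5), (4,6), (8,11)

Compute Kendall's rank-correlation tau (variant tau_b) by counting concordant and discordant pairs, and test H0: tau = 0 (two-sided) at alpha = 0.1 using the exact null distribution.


Step 1: Enumerate the 10 unordered pairs (i,j) with i<j and classify each by sign(x_j-x_i) * sign(y_j-y_i).
  (1,2):dx=-3,dy=-6->C; (1,3):dx=-1,dy=-3->C; (1,4):dx=-2,dy=-2->C; (1,5):dx=+2,dy=+3->C
  (2,3):dx=+2,dy=+3->C; (2,4):dx=+1,dy=+4->C; (2,5):dx=+5,dy=+9->C; (3,4):dx=-1,dy=+1->D
  (3,5):dx=+3,dy=+6->C; (4,5):dx=+4,dy=+5->C
Step 2: C = 9, D = 1, total pairs = 10.
Step 3: tau = (C - D)/(n(n-1)/2) = (9 - 1)/10 = 0.800000.
Step 4: Exact two-sided p-value (enumerate n! = 120 permutations of y under H0): p = 0.083333.
Step 5: alpha = 0.1. reject H0.

tau_b = 0.8000 (C=9, D=1), p = 0.083333, reject H0.


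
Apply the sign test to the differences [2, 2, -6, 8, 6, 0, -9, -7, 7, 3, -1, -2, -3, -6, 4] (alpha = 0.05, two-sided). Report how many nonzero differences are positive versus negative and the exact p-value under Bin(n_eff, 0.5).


Step 1: Discard zero differences. Original n = 15; n_eff = number of nonzero differences = 14.
Nonzero differences (with sign): +2, +2, -6, +8, +6, -9, -7, +7, +3, -1, -2, -3, -6, +4
Step 2: Count signs: positive = 7, negative = 7.
Step 3: Under H0: P(positive) = 0.5, so the number of positives S ~ Bin(14, 0.5).
Step 4: Two-sided exact p-value = sum of Bin(14,0.5) probabilities at or below the observed probability = 1.000000.
Step 5: alpha = 0.05. fail to reject H0.

n_eff = 14, pos = 7, neg = 7, p = 1.000000, fail to reject H0.


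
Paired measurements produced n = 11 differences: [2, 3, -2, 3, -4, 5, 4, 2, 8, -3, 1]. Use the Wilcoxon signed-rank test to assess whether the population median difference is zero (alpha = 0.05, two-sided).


Step 1: Drop any zero differences (none here) and take |d_i|.
|d| = [2, 3, 2, 3, 4, 5, 4, 2, 8, 3, 1]
Step 2: Midrank |d_i| (ties get averaged ranks).
ranks: |2|->3, |3|->6, |2|->3, |3|->6, |4|->8.5, |5|->10, |4|->8.5, |2|->3, |8|->11, |3|->6, |1|->1
Step 3: Attach original signs; sum ranks with positive sign and with negative sign.
W+ = 3 + 6 + 6 + 10 + 8.5 + 3 + 11 + 1 = 48.5
W- = 3 + 8.5 + 6 = 17.5
(Check: W+ + W- = 66 should equal n(n+1)/2 = 66.)
Step 4: Test statistic W = min(W+, W-) = 17.5.
Step 5: Ties in |d|, so use the tie-corrected normal approximation.
        E[W] = n(n+1)/4 = 11*12/4 = 33.
        Tie groups: |d|=2 (t=3), |d|=3 (t=3), |d|=4 (t=2); sum(t^3 - t) = 54.
        Var[W] = n(n+1)(2n+1)/24 - sum(t^3-t)/48 = 3036/24 - 54/48 = 125.375.
        z = (W - E[W]) / sqrt(Var[W]) = (17.5 - 33) / 11.1971 = -1.3843.
        Two-sided p = 2*Phi(z) = 0.166271.
Step 6: alpha = 0.05. fail to reject H0.

W+ = 48.5, W- = 17.5, W = min = 17.5, p = 0.166271, fail to reject H0.


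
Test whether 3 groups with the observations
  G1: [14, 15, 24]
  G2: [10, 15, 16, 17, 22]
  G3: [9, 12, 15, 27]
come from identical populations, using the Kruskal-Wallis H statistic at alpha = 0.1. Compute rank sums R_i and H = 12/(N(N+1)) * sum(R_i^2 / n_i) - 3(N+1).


Step 1: Combine all N = 12 observations and assign midranks.
sorted (value, group, rank): (9,G3,1), (10,G2,2), (12,G3,3), (14,G1,4), (15,G1,6), (15,G2,6), (15,G3,6), (16,G2,8), (17,G2,9), (22,G2,10), (24,G1,11), (27,G3,12)
Step 2: Sum ranks within each group.
R_1 = 21 (n_1 = 3)
R_2 = 35 (n_2 = 5)
R_3 = 22 (n_3 = 4)
Step 3: H = 12/(N(N+1)) * sum(R_i^2/n_i) - 3(N+1)
     = 12/(12*13) * (21^2/3 + 35^2/5 + 22^2/4) - 3*13
     = 0.076923 * 513 - 39
     = 0.461538.
Step 4: Ties present; correction factor C = 1 - 24/(12^3 - 12) = 0.986014. Corrected H = 0.461538 / 0.986014 = 0.468085.
Step 5: Under H0, H ~ chi^2(2); p-value = 0.791328.
Step 6: alpha = 0.1. fail to reject H0.

H = 0.4681, df = 2, p = 0.791328, fail to reject H0.


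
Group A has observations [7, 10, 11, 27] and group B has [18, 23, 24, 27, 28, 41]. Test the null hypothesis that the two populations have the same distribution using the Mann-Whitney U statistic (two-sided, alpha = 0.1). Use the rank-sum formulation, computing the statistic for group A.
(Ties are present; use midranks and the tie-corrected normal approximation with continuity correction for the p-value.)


Step 1: Combine and sort all 10 observations; assign midranks.
sorted (value, group): (7,X), (10,X), (11,X), (18,Y), (23,Y), (24,Y), (27,X), (27,Y), (28,Y), (41,Y)
ranks: 7->1, 10->2, 11->3, 18->4, 23->5, 24->6, 27->7.5, 27->7.5, 28->9, 41->10
Step 2: Rank sum for X: R1 = 1 + 2 + 3 + 7.5 = 13.5.
Step 3: U_X = R1 - n1(n1+1)/2 = 13.5 - 4*5/2 = 13.5 - 10 = 3.5.
       U_Y = n1*n2 - U_X = 24 - 3.5 = 20.5.
Step 4: Ties are present, so use the tie-corrected normal approximation (with continuity correction) for the p-value.
Step 5: p-value = 0.087118; compare to alpha = 0.1. reject H0.

U_X = 3.5, p = 0.087118, reject H0 at alpha = 0.1.


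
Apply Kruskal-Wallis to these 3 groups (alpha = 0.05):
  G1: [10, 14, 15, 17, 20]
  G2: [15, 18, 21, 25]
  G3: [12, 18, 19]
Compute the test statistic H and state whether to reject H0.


Step 1: Combine all N = 12 observations and assign midranks.
sorted (value, group, rank): (10,G1,1), (12,G3,2), (14,G1,3), (15,G1,4.5), (15,G2,4.5), (17,G1,6), (18,G2,7.5), (18,G3,7.5), (19,G3,9), (20,G1,10), (21,G2,11), (25,G2,12)
Step 2: Sum ranks within each group.
R_1 = 24.5 (n_1 = 5)
R_2 = 35 (n_2 = 4)
R_3 = 18.5 (n_3 = 3)
Step 3: H = 12/(N(N+1)) * sum(R_i^2/n_i) - 3(N+1)
     = 12/(12*13) * (24.5^2/5 + 35^2/4 + 18.5^2/3) - 3*13
     = 0.076923 * 540.383 - 39
     = 2.567949.
Step 4: Ties present; correction factor C = 1 - 12/(12^3 - 12) = 0.993007. Corrected H = 2.567949 / 0.993007 = 2.586033.
Step 5: Under H0, H ~ chi^2(2); p-value = 0.274442.
Step 6: alpha = 0.05. fail to reject H0.

H = 2.5860, df = 2, p = 0.274442, fail to reject H0.


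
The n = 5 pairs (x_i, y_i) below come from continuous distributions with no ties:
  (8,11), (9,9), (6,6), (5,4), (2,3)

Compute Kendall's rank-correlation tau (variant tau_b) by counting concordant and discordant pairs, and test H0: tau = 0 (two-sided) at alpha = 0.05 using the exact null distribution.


Step 1: Enumerate the 10 unordered pairs (i,j) with i<j and classify each by sign(x_j-x_i) * sign(y_j-y_i).
  (1,2):dx=+1,dy=-2->D; (1,3):dx=-2,dy=-5->C; (1,4):dx=-3,dy=-7->C; (1,5):dx=-6,dy=-8->C
  (2,3):dx=-3,dy=-3->C; (2,4):dx=-4,dy=-5->C; (2,5):dx=-7,dy=-6->C; (3,4):dx=-1,dy=-2->C
  (3,5):dx=-4,dy=-3->C; (4,5):dx=-3,dy=-1->C
Step 2: C = 9, D = 1, total pairs = 10.
Step 3: tau = (C - D)/(n(n-1)/2) = (9 - 1)/10 = 0.800000.
Step 4: Exact two-sided p-value (enumerate n! = 120 permutations of y under H0): p = 0.083333.
Step 5: alpha = 0.05. fail to reject H0.

tau_b = 0.8000 (C=9, D=1), p = 0.083333, fail to reject H0.


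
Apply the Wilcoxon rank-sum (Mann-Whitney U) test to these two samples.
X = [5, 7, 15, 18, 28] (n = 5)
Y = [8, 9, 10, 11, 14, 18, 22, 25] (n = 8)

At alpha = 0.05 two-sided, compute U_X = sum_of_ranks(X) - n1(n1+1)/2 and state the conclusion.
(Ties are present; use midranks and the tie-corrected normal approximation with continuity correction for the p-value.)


Step 1: Combine and sort all 13 observations; assign midranks.
sorted (value, group): (5,X), (7,X), (8,Y), (9,Y), (10,Y), (11,Y), (14,Y), (15,X), (18,X), (18,Y), (22,Y), (25,Y), (28,X)
ranks: 5->1, 7->2, 8->3, 9->4, 10->5, 11->6, 14->7, 15->8, 18->9.5, 18->9.5, 22->11, 25->12, 28->13
Step 2: Rank sum for X: R1 = 1 + 2 + 8 + 9.5 + 13 = 33.5.
Step 3: U_X = R1 - n1(n1+1)/2 = 33.5 - 5*6/2 = 33.5 - 15 = 18.5.
       U_Y = n1*n2 - U_X = 40 - 18.5 = 21.5.
Step 4: Ties are present, so use the tie-corrected normal approximation (with continuity correction) for the p-value.
Step 5: p-value = 0.883458; compare to alpha = 0.05. fail to reject H0.

U_X = 18.5, p = 0.883458, fail to reject H0 at alpha = 0.05.


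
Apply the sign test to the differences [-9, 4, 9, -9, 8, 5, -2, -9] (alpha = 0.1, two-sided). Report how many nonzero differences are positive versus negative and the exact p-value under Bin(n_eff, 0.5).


Step 1: Discard zero differences. Original n = 8; n_eff = number of nonzero differences = 8.
Nonzero differences (with sign): -9, +4, +9, -9, +8, +5, -2, -9
Step 2: Count signs: positive = 4, negative = 4.
Step 3: Under H0: P(positive) = 0.5, so the number of positives S ~ Bin(8, 0.5).
Step 4: Two-sided exact p-value = sum of Bin(8,0.5) probabilities at or below the observed probability = 1.000000.
Step 5: alpha = 0.1. fail to reject H0.

n_eff = 8, pos = 4, neg = 4, p = 1.000000, fail to reject H0.


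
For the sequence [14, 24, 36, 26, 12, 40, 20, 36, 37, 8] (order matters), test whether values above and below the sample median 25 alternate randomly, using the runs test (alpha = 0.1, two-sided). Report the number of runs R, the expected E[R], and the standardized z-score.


Step 1: Compute median = 25; label A = above, B = below.
Labels in order: BBAABABAAB  (n_A = 5, n_B = 5)
Step 2: Count runs R = 7.
Step 3: Under H0 (random ordering), E[R] = 2*n_A*n_B/(n_A+n_B) + 1 = 2*5*5/10 + 1 = 6.0000.
        Var[R] = 2*n_A*n_B*(2*n_A*n_B - n_A - n_B) / ((n_A+n_B)^2 * (n_A+n_B-1)) = 2000/900 = 2.2222.
        SD[R] = 1.4907.
Step 4: Continuity-corrected z = (R - 0.5 - E[R]) / SD[R] = (7 - 0.5 - 6.0000) / 1.4907 = 0.3354.
Step 5: Two-sided p-value via normal approximation = 2*(1 - Phi(|z|)) = 0.737316.
Step 6: alpha = 0.1. fail to reject H0.

R = 7, z = 0.3354, p = 0.737316, fail to reject H0.


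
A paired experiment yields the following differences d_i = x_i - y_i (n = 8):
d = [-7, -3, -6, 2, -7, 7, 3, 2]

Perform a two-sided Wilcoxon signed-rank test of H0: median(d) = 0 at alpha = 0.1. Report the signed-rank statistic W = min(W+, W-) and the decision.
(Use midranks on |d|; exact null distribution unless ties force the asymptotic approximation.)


Step 1: Drop any zero differences (none here) and take |d_i|.
|d| = [7, 3, 6, 2, 7, 7, 3, 2]
Step 2: Midrank |d_i| (ties get averaged ranks).
ranks: |7|->7, |3|->3.5, |6|->5, |2|->1.5, |7|->7, |7|->7, |3|->3.5, |2|->1.5
Step 3: Attach original signs; sum ranks with positive sign and with negative sign.
W+ = 1.5 + 7 + 3.5 + 1.5 = 13.5
W- = 7 + 3.5 + 5 + 7 = 22.5
(Check: W+ + W- = 36 should equal n(n+1)/2 = 36.)
Step 4: Test statistic W = min(W+, W-) = 13.5.
Step 5: Ties in |d|, so use the tie-corrected normal approximation.
        E[W] = n(n+1)/4 = 8*9/4 = 18.
        Tie groups: |d|=2 (t=2), |d|=3 (t=2), |d|=7 (t=3); sum(t^3 - t) = 36.
        Var[W] = n(n+1)(2n+1)/24 - sum(t^3-t)/48 = 1224/24 - 36/48 = 50.25.
        z = (W - E[W]) / sqrt(Var[W]) = (13.5 - 18) / 7.0887 = -0.6348.
        Two-sided p = 2*Phi(z) = 0.525552.
Step 6: alpha = 0.1. fail to reject H0.

W+ = 13.5, W- = 22.5, W = min = 13.5, p = 0.525552, fail to reject H0.


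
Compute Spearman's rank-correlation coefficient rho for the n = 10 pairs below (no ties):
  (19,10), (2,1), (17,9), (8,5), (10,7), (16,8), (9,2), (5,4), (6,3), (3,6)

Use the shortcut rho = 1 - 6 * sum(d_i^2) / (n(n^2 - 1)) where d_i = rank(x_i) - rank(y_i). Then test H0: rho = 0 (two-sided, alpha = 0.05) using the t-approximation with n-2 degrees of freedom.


Step 1: Rank x and y separately (midranks; no ties here).
rank(x): 19->10, 2->1, 17->9, 8->5, 10->7, 16->8, 9->6, 5->3, 6->4, 3->2
rank(y): 10->10, 1->1, 9->9, 5->5, 7->7, 8->8, 2->2, 4->4, 3->3, 6->6
Step 2: d_i = R_x(i) - R_y(i); compute d_i^2.
  (10-10)^2=0, (1-1)^2=0, (9-9)^2=0, (5-5)^2=0, (7-7)^2=0, (8-8)^2=0, (6-2)^2=16, (3-4)^2=1, (4-3)^2=1, (2-6)^2=16
sum(d^2) = 34.
Step 3: rho = 1 - 6*34 / (10*(10^2 - 1)) = 1 - 204/990 = 0.793939.
Step 4: Under H0, t = rho * sqrt((n-2)/(1-rho^2)) = 3.6934 ~ t(8).
Step 5: Two-sided p-value from the t-distribution with 8 df = 0.006100.
Step 6: alpha = 0.05. reject H0.

rho = 0.7939, p = 0.006100, reject H0 at alpha = 0.05.


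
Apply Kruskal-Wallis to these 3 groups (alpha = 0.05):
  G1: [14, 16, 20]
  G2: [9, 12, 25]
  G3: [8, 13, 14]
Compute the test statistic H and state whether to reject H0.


Step 1: Combine all N = 9 observations and assign midranks.
sorted (value, group, rank): (8,G3,1), (9,G2,2), (12,G2,3), (13,G3,4), (14,G1,5.5), (14,G3,5.5), (16,G1,7), (20,G1,8), (25,G2,9)
Step 2: Sum ranks within each group.
R_1 = 20.5 (n_1 = 3)
R_2 = 14 (n_2 = 3)
R_3 = 10.5 (n_3 = 3)
Step 3: H = 12/(N(N+1)) * sum(R_i^2/n_i) - 3(N+1)
     = 12/(9*10) * (20.5^2/3 + 14^2/3 + 10.5^2/3) - 3*10
     = 0.133333 * 242.167 - 30
     = 2.288889.
Step 4: Ties present; correction factor C = 1 - 6/(9^3 - 9) = 0.991667. Corrected H = 2.288889 / 0.991667 = 2.308123.
Step 5: Under H0, H ~ chi^2(2); p-value = 0.315353.
Step 6: alpha = 0.05. fail to reject H0.

H = 2.3081, df = 2, p = 0.315353, fail to reject H0.


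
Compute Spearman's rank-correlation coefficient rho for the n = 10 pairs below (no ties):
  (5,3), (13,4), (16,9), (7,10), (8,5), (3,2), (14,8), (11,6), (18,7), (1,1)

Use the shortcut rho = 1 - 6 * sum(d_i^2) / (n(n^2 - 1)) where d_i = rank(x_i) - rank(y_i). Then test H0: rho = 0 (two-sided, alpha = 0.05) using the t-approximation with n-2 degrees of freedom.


Step 1: Rank x and y separately (midranks; no ties here).
rank(x): 5->3, 13->7, 16->9, 7->4, 8->5, 3->2, 14->8, 11->6, 18->10, 1->1
rank(y): 3->3, 4->4, 9->9, 10->10, 5->5, 2->2, 8->8, 6->6, 7->7, 1->1
Step 2: d_i = R_x(i) - R_y(i); compute d_i^2.
  (3-3)^2=0, (7-4)^2=9, (9-9)^2=0, (4-10)^2=36, (5-5)^2=0, (2-2)^2=0, (8-8)^2=0, (6-6)^2=0, (10-7)^2=9, (1-1)^2=0
sum(d^2) = 54.
Step 3: rho = 1 - 6*54 / (10*(10^2 - 1)) = 1 - 324/990 = 0.672727.
Step 4: Under H0, t = rho * sqrt((n-2)/(1-rho^2)) = 2.5717 ~ t(8).
Step 5: Two-sided p-value from the t-distribution with 8 df = 0.033041.
Step 6: alpha = 0.05. reject H0.

rho = 0.6727, p = 0.033041, reject H0 at alpha = 0.05.


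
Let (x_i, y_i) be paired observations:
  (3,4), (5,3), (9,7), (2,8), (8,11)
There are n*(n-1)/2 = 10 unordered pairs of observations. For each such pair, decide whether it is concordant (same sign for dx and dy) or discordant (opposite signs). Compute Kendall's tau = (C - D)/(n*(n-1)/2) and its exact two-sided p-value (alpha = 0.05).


Step 1: Enumerate the 10 unordered pairs (i,j) with i<j and classify each by sign(x_j-x_i) * sign(y_j-y_i).
  (1,2):dx=+2,dy=-1->D; (1,3):dx=+6,dy=+3->C; (1,4):dx=-1,dy=+4->D; (1,5):dx=+5,dy=+7->C
  (2,3):dx=+4,dy=+4->C; (2,4):dx=-3,dy=+5->D; (2,5):dx=+3,dy=+8->C; (3,4):dx=-7,dy=+1->D
  (3,5):dx=-1,dy=+4->D; (4,5):dx=+6,dy=+3->C
Step 2: C = 5, D = 5, total pairs = 10.
Step 3: tau = (C - D)/(n(n-1)/2) = (5 - 5)/10 = 0.000000.
Step 4: Exact two-sided p-value (enumerate n! = 120 permutations of y under H0): p = 1.000000.
Step 5: alpha = 0.05. fail to reject H0.

tau_b = 0.0000 (C=5, D=5), p = 1.000000, fail to reject H0.


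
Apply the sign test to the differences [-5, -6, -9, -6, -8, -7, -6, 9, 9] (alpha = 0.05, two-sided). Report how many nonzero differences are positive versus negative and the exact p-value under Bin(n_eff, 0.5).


Step 1: Discard zero differences. Original n = 9; n_eff = number of nonzero differences = 9.
Nonzero differences (with sign): -5, -6, -9, -6, -8, -7, -6, +9, +9
Step 2: Count signs: positive = 2, negative = 7.
Step 3: Under H0: P(positive) = 0.5, so the number of positives S ~ Bin(9, 0.5).
Step 4: Two-sided exact p-value = sum of Bin(9,0.5) probabilities at or below the observed probability = 0.179688.
Step 5: alpha = 0.05. fail to reject H0.

n_eff = 9, pos = 2, neg = 7, p = 0.179688, fail to reject H0.


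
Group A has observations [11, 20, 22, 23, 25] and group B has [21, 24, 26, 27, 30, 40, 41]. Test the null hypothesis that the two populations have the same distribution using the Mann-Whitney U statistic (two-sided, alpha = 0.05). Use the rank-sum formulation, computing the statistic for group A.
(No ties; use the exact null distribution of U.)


Step 1: Combine and sort all 12 observations; assign midranks.
sorted (value, group): (11,X), (20,X), (21,Y), (22,X), (23,X), (24,Y), (25,X), (26,Y), (27,Y), (30,Y), (40,Y), (41,Y)
ranks: 11->1, 20->2, 21->3, 22->4, 23->5, 24->6, 25->7, 26->8, 27->9, 30->10, 40->11, 41->12
Step 2: Rank sum for X: R1 = 1 + 2 + 4 + 5 + 7 = 19.
Step 3: U_X = R1 - n1(n1+1)/2 = 19 - 5*6/2 = 19 - 15 = 4.
       U_Y = n1*n2 - U_X = 35 - 4 = 31.
Step 4: No ties, so the exact null distribution of U (based on enumerating the C(12,5) = 792 equally likely rank assignments) gives the two-sided p-value.
Step 5: p-value = 0.030303; compare to alpha = 0.05. reject H0.

U_X = 4, p = 0.030303, reject H0 at alpha = 0.05.


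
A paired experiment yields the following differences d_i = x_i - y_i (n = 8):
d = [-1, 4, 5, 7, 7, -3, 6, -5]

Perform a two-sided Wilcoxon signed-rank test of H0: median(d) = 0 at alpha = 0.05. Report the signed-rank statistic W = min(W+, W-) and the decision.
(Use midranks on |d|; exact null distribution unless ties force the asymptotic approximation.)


Step 1: Drop any zero differences (none here) and take |d_i|.
|d| = [1, 4, 5, 7, 7, 3, 6, 5]
Step 2: Midrank |d_i| (ties get averaged ranks).
ranks: |1|->1, |4|->3, |5|->4.5, |7|->7.5, |7|->7.5, |3|->2, |6|->6, |5|->4.5
Step 3: Attach original signs; sum ranks with positive sign and with negative sign.
W+ = 3 + 4.5 + 7.5 + 7.5 + 6 = 28.5
W- = 1 + 2 + 4.5 = 7.5
(Check: W+ + W- = 36 should equal n(n+1)/2 = 36.)
Step 4: Test statistic W = min(W+, W-) = 7.5.
Step 5: Ties in |d|, so use the tie-corrected normal approximation.
        E[W] = n(n+1)/4 = 8*9/4 = 18.
        Tie groups: |d|=5 (t=2), |d|=7 (t=2); sum(t^3 - t) = 12.
        Var[W] = n(n+1)(2n+1)/24 - sum(t^3-t)/48 = 1224/24 - 12/48 = 50.75.
        z = (W - E[W]) / sqrt(Var[W]) = (7.5 - 18) / 7.1239 = -1.4739.
        Two-sided p = 2*Phi(z) = 0.140506.
Step 6: alpha = 0.05. fail to reject H0.

W+ = 28.5, W- = 7.5, W = min = 7.5, p = 0.140506, fail to reject H0.


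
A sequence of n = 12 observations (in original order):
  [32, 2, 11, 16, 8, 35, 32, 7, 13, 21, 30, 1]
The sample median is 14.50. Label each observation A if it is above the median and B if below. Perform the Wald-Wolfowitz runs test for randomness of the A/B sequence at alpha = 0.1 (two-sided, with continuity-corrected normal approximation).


Step 1: Compute median = 14.50; label A = above, B = below.
Labels in order: ABBABAABBAAB  (n_A = 6, n_B = 6)
Step 2: Count runs R = 8.
Step 3: Under H0 (random ordering), E[R] = 2*n_A*n_B/(n_A+n_B) + 1 = 2*6*6/12 + 1 = 7.0000.
        Var[R] = 2*n_A*n_B*(2*n_A*n_B - n_A - n_B) / ((n_A+n_B)^2 * (n_A+n_B-1)) = 4320/1584 = 2.7273.
        SD[R] = 1.6514.
Step 4: Continuity-corrected z = (R - 0.5 - E[R]) / SD[R] = (8 - 0.5 - 7.0000) / 1.6514 = 0.3028.
Step 5: Two-sided p-value via normal approximation = 2*(1 - Phi(|z|)) = 0.762069.
Step 6: alpha = 0.1. fail to reject H0.

R = 8, z = 0.3028, p = 0.762069, fail to reject H0.


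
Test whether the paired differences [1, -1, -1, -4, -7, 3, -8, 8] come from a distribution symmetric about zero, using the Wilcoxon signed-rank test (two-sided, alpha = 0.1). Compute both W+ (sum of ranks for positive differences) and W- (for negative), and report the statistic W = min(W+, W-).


Step 1: Drop any zero differences (none here) and take |d_i|.
|d| = [1, 1, 1, 4, 7, 3, 8, 8]
Step 2: Midrank |d_i| (ties get averaged ranks).
ranks: |1|->2, |1|->2, |1|->2, |4|->5, |7|->6, |3|->4, |8|->7.5, |8|->7.5
Step 3: Attach original signs; sum ranks with positive sign and with negative sign.
W+ = 2 + 4 + 7.5 = 13.5
W- = 2 + 2 + 5 + 6 + 7.5 = 22.5
(Check: W+ + W- = 36 should equal n(n+1)/2 = 36.)
Step 4: Test statistic W = min(W+, W-) = 13.5.
Step 5: Ties in |d|, so use the tie-corrected normal approximation.
        E[W] = n(n+1)/4 = 8*9/4 = 18.
        Tie groups: |d|=1 (t=3), |d|=8 (t=2); sum(t^3 - t) = 30.
        Var[W] = n(n+1)(2n+1)/24 - sum(t^3-t)/48 = 1224/24 - 30/48 = 50.375.
        z = (W - E[W]) / sqrt(Var[W]) = (13.5 - 18) / 7.0975 = -0.6340.
        Two-sided p = 2*Phi(z) = 0.526066.
Step 6: alpha = 0.1. fail to reject H0.

W+ = 13.5, W- = 22.5, W = min = 13.5, p = 0.526066, fail to reject H0.


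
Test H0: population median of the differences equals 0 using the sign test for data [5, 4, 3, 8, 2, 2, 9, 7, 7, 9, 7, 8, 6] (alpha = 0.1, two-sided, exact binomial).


Step 1: Discard zero differences. Original n = 13; n_eff = number of nonzero differences = 13.
Nonzero differences (with sign): +5, +4, +3, +8, +2, +2, +9, +7, +7, +9, +7, +8, +6
Step 2: Count signs: positive = 13, negative = 0.
Step 3: Under H0: P(positive) = 0.5, so the number of positives S ~ Bin(13, 0.5).
Step 4: Two-sided exact p-value = sum of Bin(13,0.5) probabilities at or below the observed probability = 0.000244.
Step 5: alpha = 0.1. reject H0.

n_eff = 13, pos = 13, neg = 0, p = 0.000244, reject H0.


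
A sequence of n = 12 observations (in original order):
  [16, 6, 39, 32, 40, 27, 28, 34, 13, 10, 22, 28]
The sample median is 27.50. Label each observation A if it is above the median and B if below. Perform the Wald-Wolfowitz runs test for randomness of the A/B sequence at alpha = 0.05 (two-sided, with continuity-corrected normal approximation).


Step 1: Compute median = 27.50; label A = above, B = below.
Labels in order: BBAAABAABBBA  (n_A = 6, n_B = 6)
Step 2: Count runs R = 6.
Step 3: Under H0 (random ordering), E[R] = 2*n_A*n_B/(n_A+n_B) + 1 = 2*6*6/12 + 1 = 7.0000.
        Var[R] = 2*n_A*n_B*(2*n_A*n_B - n_A - n_B) / ((n_A+n_B)^2 * (n_A+n_B-1)) = 4320/1584 = 2.7273.
        SD[R] = 1.6514.
Step 4: Continuity-corrected z = (R + 0.5 - E[R]) / SD[R] = (6 + 0.5 - 7.0000) / 1.6514 = -0.3028.
Step 5: Two-sided p-value via normal approximation = 2*(1 - Phi(|z|)) = 0.762069.
Step 6: alpha = 0.05. fail to reject H0.

R = 6, z = -0.3028, p = 0.762069, fail to reject H0.


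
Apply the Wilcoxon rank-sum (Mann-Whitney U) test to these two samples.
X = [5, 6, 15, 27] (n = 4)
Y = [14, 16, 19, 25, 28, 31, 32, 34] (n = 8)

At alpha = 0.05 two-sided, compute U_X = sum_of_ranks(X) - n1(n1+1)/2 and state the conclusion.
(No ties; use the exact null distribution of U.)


Step 1: Combine and sort all 12 observations; assign midranks.
sorted (value, group): (5,X), (6,X), (14,Y), (15,X), (16,Y), (19,Y), (25,Y), (27,X), (28,Y), (31,Y), (32,Y), (34,Y)
ranks: 5->1, 6->2, 14->3, 15->4, 16->5, 19->6, 25->7, 27->8, 28->9, 31->10, 32->11, 34->12
Step 2: Rank sum for X: R1 = 1 + 2 + 4 + 8 = 15.
Step 3: U_X = R1 - n1(n1+1)/2 = 15 - 4*5/2 = 15 - 10 = 5.
       U_Y = n1*n2 - U_X = 32 - 5 = 27.
Step 4: No ties, so the exact null distribution of U (based on enumerating the C(12,4) = 495 equally likely rank assignments) gives the two-sided p-value.
Step 5: p-value = 0.072727; compare to alpha = 0.05. fail to reject H0.

U_X = 5, p = 0.072727, fail to reject H0 at alpha = 0.05.


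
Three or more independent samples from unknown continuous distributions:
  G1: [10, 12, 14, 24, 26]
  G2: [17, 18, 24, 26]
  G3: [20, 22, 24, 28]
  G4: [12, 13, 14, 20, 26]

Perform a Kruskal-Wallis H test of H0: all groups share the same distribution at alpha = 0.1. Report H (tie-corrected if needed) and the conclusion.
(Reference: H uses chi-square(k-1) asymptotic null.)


Step 1: Combine all N = 18 observations and assign midranks.
sorted (value, group, rank): (10,G1,1), (12,G1,2.5), (12,G4,2.5), (13,G4,4), (14,G1,5.5), (14,G4,5.5), (17,G2,7), (18,G2,8), (20,G3,9.5), (20,G4,9.5), (22,G3,11), (24,G1,13), (24,G2,13), (24,G3,13), (26,G1,16), (26,G2,16), (26,G4,16), (28,G3,18)
Step 2: Sum ranks within each group.
R_1 = 38 (n_1 = 5)
R_2 = 44 (n_2 = 4)
R_3 = 51.5 (n_3 = 4)
R_4 = 37.5 (n_4 = 5)
Step 3: H = 12/(N(N+1)) * sum(R_i^2/n_i) - 3(N+1)
     = 12/(18*19) * (38^2/5 + 44^2/4 + 51.5^2/4 + 37.5^2/5) - 3*19
     = 0.035088 * 1717.11 - 57
     = 3.249561.
Step 4: Ties present; correction factor C = 1 - 66/(18^3 - 18) = 0.988648. Corrected H = 3.249561 / 0.988648 = 3.286874.
Step 5: Under H0, H ~ chi^2(3); p-value = 0.349474.
Step 6: alpha = 0.1. fail to reject H0.

H = 3.2869, df = 3, p = 0.349474, fail to reject H0.


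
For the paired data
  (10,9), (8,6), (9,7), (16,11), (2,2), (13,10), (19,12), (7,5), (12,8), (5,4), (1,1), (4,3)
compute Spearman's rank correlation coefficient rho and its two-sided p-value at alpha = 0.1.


Step 1: Rank x and y separately (midranks; no ties here).
rank(x): 10->8, 8->6, 9->7, 16->11, 2->2, 13->10, 19->12, 7->5, 12->9, 5->4, 1->1, 4->3
rank(y): 9->9, 6->6, 7->7, 11->11, 2->2, 10->10, 12->12, 5->5, 8->8, 4->4, 1->1, 3->3
Step 2: d_i = R_x(i) - R_y(i); compute d_i^2.
  (8-9)^2=1, (6-6)^2=0, (7-7)^2=0, (11-11)^2=0, (2-2)^2=0, (10-10)^2=0, (12-12)^2=0, (5-5)^2=0, (9-8)^2=1, (4-4)^2=0, (1-1)^2=0, (3-3)^2=0
sum(d^2) = 2.
Step 3: rho = 1 - 6*2 / (12*(12^2 - 1)) = 1 - 12/1716 = 0.993007.
Step 4: Under H0, t = rho * sqrt((n-2)/(1-rho^2)) = 26.5990 ~ t(10).
Step 5: Two-sided p-value from the t-distribution with 10 df = 0.000000.
Step 6: alpha = 0.1. reject H0.

rho = 0.9930, p = 0.000000, reject H0 at alpha = 0.1.


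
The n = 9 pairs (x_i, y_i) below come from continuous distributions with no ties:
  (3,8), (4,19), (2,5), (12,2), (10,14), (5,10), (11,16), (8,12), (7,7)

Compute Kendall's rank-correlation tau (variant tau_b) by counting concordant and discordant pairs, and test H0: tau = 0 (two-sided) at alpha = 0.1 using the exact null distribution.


Step 1: Enumerate the 36 unordered pairs (i,j) with i<j and classify each by sign(x_j-x_i) * sign(y_j-y_i).
  (1,2):dx=+1,dy=+11->C; (1,3):dx=-1,dy=-3->C; (1,4):dx=+9,dy=-6->D; (1,5):dx=+7,dy=+6->C
  (1,6):dx=+2,dy=+2->C; (1,7):dx=+8,dy=+8->C; (1,8):dx=+5,dy=+4->C; (1,9):dx=+4,dy=-1->D
  (2,3):dx=-2,dy=-14->C; (2,4):dx=+8,dy=-17->D; (2,5):dx=+6,dy=-5->D; (2,6):dx=+1,dy=-9->D
  (2,7):dx=+7,dy=-3->D; (2,8):dx=+4,dy=-7->D; (2,9):dx=+3,dy=-12->D; (3,4):dx=+10,dy=-3->D
  (3,5):dx=+8,dy=+9->C; (3,6):dx=+3,dy=+5->C; (3,7):dx=+9,dy=+11->C; (3,8):dx=+6,dy=+7->C
  (3,9):dx=+5,dy=+2->C; (4,5):dx=-2,dy=+12->D; (4,6):dx=-7,dy=+8->D; (4,7):dx=-1,dy=+14->D
  (4,8):dx=-4,dy=+10->D; (4,9):dx=-5,dy=+5->D; (5,6):dx=-5,dy=-4->C; (5,7):dx=+1,dy=+2->C
  (5,8):dx=-2,dy=-2->C; (5,9):dx=-3,dy=-7->C; (6,7):dx=+6,dy=+6->C; (6,8):dx=+3,dy=+2->C
  (6,9):dx=+2,dy=-3->D; (7,8):dx=-3,dy=-4->C; (7,9):dx=-4,dy=-9->C; (8,9):dx=-1,dy=-5->C
Step 2: C = 21, D = 15, total pairs = 36.
Step 3: tau = (C - D)/(n(n-1)/2) = (21 - 15)/36 = 0.166667.
Step 4: Exact two-sided p-value (enumerate n! = 362880 permutations of y under H0): p = 0.612202.
Step 5: alpha = 0.1. fail to reject H0.

tau_b = 0.1667 (C=21, D=15), p = 0.612202, fail to reject H0.


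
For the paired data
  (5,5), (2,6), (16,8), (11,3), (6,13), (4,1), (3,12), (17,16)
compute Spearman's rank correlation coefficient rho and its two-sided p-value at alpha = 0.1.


Step 1: Rank x and y separately (midranks; no ties here).
rank(x): 5->4, 2->1, 16->7, 11->6, 6->5, 4->3, 3->2, 17->8
rank(y): 5->3, 6->4, 8->5, 3->2, 13->7, 1->1, 12->6, 16->8
Step 2: d_i = R_x(i) - R_y(i); compute d_i^2.
  (4-3)^2=1, (1-4)^2=9, (7-5)^2=4, (6-2)^2=16, (5-7)^2=4, (3-1)^2=4, (2-6)^2=16, (8-8)^2=0
sum(d^2) = 54.
Step 3: rho = 1 - 6*54 / (8*(8^2 - 1)) = 1 - 324/504 = 0.357143.
Step 4: Under H0, t = rho * sqrt((n-2)/(1-rho^2)) = 0.9366 ~ t(6).
Step 5: Two-sided p-value from the t-distribution with 6 df = 0.385121.
Step 6: alpha = 0.1. fail to reject H0.

rho = 0.3571, p = 0.385121, fail to reject H0 at alpha = 0.1.


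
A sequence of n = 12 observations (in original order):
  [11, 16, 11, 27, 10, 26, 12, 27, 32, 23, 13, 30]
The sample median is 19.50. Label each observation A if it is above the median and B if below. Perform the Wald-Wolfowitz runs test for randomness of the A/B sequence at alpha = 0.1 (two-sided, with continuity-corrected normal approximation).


Step 1: Compute median = 19.50; label A = above, B = below.
Labels in order: BBBABABAAABA  (n_A = 6, n_B = 6)
Step 2: Count runs R = 8.
Step 3: Under H0 (random ordering), E[R] = 2*n_A*n_B/(n_A+n_B) + 1 = 2*6*6/12 + 1 = 7.0000.
        Var[R] = 2*n_A*n_B*(2*n_A*n_B - n_A - n_B) / ((n_A+n_B)^2 * (n_A+n_B-1)) = 4320/1584 = 2.7273.
        SD[R] = 1.6514.
Step 4: Continuity-corrected z = (R - 0.5 - E[R]) / SD[R] = (8 - 0.5 - 7.0000) / 1.6514 = 0.3028.
Step 5: Two-sided p-value via normal approximation = 2*(1 - Phi(|z|)) = 0.762069.
Step 6: alpha = 0.1. fail to reject H0.

R = 8, z = 0.3028, p = 0.762069, fail to reject H0.


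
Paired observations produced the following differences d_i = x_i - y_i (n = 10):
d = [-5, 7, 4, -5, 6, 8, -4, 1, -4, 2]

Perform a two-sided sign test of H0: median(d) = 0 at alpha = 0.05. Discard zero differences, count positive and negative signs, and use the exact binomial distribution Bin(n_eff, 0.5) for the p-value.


Step 1: Discard zero differences. Original n = 10; n_eff = number of nonzero differences = 10.
Nonzero differences (with sign): -5, +7, +4, -5, +6, +8, -4, +1, -4, +2
Step 2: Count signs: positive = 6, negative = 4.
Step 3: Under H0: P(positive) = 0.5, so the number of positives S ~ Bin(10, 0.5).
Step 4: Two-sided exact p-value = sum of Bin(10,0.5) probabilities at or below the observed probability = 0.753906.
Step 5: alpha = 0.05. fail to reject H0.

n_eff = 10, pos = 6, neg = 4, p = 0.753906, fail to reject H0.


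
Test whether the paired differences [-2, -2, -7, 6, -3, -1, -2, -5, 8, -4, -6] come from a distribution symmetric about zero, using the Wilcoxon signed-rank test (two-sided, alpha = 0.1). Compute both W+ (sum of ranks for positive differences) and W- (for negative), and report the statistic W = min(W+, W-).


Step 1: Drop any zero differences (none here) and take |d_i|.
|d| = [2, 2, 7, 6, 3, 1, 2, 5, 8, 4, 6]
Step 2: Midrank |d_i| (ties get averaged ranks).
ranks: |2|->3, |2|->3, |7|->10, |6|->8.5, |3|->5, |1|->1, |2|->3, |5|->7, |8|->11, |4|->6, |6|->8.5
Step 3: Attach original signs; sum ranks with positive sign and with negative sign.
W+ = 8.5 + 11 = 19.5
W- = 3 + 3 + 10 + 5 + 1 + 3 + 7 + 6 + 8.5 = 46.5
(Check: W+ + W- = 66 should equal n(n+1)/2 = 66.)
Step 4: Test statistic W = min(W+, W-) = 19.5.
Step 5: Ties in |d|, so use the tie-corrected normal approximation.
        E[W] = n(n+1)/4 = 11*12/4 = 33.
        Tie groups: |d|=2 (t=3), |d|=6 (t=2); sum(t^3 - t) = 30.
        Var[W] = n(n+1)(2n+1)/24 - sum(t^3-t)/48 = 3036/24 - 30/48 = 125.875.
        z = (W - E[W]) / sqrt(Var[W]) = (19.5 - 33) / 11.2194 = -1.2033.
        Two-sided p = 2*Phi(z) = 0.228871.
Step 6: alpha = 0.1. fail to reject H0.

W+ = 19.5, W- = 46.5, W = min = 19.5, p = 0.228871, fail to reject H0.
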